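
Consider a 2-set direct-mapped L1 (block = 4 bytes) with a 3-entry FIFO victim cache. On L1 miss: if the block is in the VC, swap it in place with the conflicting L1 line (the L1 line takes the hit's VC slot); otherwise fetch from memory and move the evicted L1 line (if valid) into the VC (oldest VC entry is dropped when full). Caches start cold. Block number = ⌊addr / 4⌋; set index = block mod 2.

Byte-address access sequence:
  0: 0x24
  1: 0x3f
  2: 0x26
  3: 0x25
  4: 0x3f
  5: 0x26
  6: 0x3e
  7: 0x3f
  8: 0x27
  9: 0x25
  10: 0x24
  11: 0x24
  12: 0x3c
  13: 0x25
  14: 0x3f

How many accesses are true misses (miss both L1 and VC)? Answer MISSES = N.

MISSES = 2

#0 0x24→b9/s1 MISS; vc=[]
#1 0x3f→b15/s1 MISS; vc=[9]
#2 0x26→b9/s1 VC-HIT; vc=[15]
#3 0x25→b9/s1 L1-HIT; vc=[15]
#4 0x3f→b15/s1 VC-HIT; vc=[9]
#5 0x26→b9/s1 VC-HIT; vc=[15]
#6 0x3e→b15/s1 VC-HIT; vc=[9]
#7 0x3f→b15/s1 L1-HIT; vc=[9]
#8 0x27→b9/s1 VC-HIT; vc=[15]
#9 0x25→b9/s1 L1-HIT; vc=[15]
#10 0x24→b9/s1 L1-HIT; vc=[15]
#11 0x24→b9/s1 L1-HIT; vc=[15]
#12 0x3c→b15/s1 VC-HIT; vc=[9]
#13 0x25→b9/s1 VC-HIT; vc=[15]
#14 0x3f→b15/s1 VC-HIT; vc=[9]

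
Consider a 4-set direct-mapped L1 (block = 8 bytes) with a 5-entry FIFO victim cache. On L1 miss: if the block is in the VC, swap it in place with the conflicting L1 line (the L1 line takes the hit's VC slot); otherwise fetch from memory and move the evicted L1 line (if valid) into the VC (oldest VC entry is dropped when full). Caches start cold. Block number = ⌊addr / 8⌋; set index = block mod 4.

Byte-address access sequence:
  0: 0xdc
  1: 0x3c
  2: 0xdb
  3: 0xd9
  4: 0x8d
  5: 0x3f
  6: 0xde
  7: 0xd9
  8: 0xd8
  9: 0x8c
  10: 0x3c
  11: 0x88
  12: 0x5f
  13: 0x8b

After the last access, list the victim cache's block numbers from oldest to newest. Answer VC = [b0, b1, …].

VC = [27, 7]

0: 0xdc (blk 27, set 3) → MISS  vc=[]
1: 0x3c (blk 7, set 3) → MISS  vc=[27]
2: 0xdb (blk 27, set 3) → VC-HIT  vc=[7]
3: 0xd9 (blk 27, set 3) → L1-HIT  vc=[7]
4: 0x8d (blk 17, set 1) → MISS  vc=[7]
5: 0x3f (blk 7, set 3) → VC-HIT  vc=[27]
6: 0xde (blk 27, set 3) → VC-HIT  vc=[7]
7: 0xd9 (blk 27, set 3) → L1-HIT  vc=[7]
8: 0xd8 (blk 27, set 3) → L1-HIT  vc=[7]
9: 0x8c (blk 17, set 1) → L1-HIT  vc=[7]
10: 0x3c (blk 7, set 3) → VC-HIT  vc=[27]
11: 0x88 (blk 17, set 1) → L1-HIT  vc=[27]
12: 0x5f (blk 11, set 3) → MISS  vc=[27, 7]
13: 0x8b (blk 17, set 1) → L1-HIT  vc=[27, 7]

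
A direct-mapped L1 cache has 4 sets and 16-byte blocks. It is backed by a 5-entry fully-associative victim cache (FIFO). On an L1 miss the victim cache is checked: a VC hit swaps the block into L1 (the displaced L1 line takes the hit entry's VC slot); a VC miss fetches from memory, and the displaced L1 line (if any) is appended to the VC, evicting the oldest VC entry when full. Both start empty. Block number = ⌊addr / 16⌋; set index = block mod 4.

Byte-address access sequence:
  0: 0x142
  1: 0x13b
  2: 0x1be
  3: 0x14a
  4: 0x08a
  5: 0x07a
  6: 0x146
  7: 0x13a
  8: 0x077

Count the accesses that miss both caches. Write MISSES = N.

MISSES = 5

0: 0x142 (blk 20, set 0) → MISS  vc=[]
1: 0x13b (blk 19, set 3) → MISS  vc=[]
2: 0x1be (blk 27, set 3) → MISS  vc=[19]
3: 0x14a (blk 20, set 0) → L1-HIT  vc=[19]
4: 0x8a (blk 8, set 0) → MISS  vc=[19, 20]
5: 0x7a (blk 7, set 3) → MISS  vc=[19, 20, 27]
6: 0x146 (blk 20, set 0) → VC-HIT  vc=[19, 8, 27]
7: 0x13a (blk 19, set 3) → VC-HIT  vc=[7, 8, 27]
8: 0x77 (blk 7, set 3) → VC-HIT  vc=[19, 8, 27]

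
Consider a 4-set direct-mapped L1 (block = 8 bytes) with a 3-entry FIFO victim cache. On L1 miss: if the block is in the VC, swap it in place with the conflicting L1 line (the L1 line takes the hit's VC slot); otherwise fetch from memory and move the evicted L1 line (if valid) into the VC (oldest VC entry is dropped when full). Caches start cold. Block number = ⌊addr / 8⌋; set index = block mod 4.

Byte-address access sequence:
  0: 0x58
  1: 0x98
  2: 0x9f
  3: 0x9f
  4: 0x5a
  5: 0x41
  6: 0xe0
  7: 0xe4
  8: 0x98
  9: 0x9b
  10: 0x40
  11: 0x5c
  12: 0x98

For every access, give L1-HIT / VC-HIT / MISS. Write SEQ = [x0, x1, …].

0: 0x58 (blk 11, set 3) → MISS  vc=[]
1: 0x98 (blk 19, set 3) → MISS  vc=[11]
2: 0x9f (blk 19, set 3) → L1-HIT  vc=[11]
3: 0x9f (blk 19, set 3) → L1-HIT  vc=[11]
4: 0x5a (blk 11, set 3) → VC-HIT  vc=[19]
5: 0x41 (blk 8, set 0) → MISS  vc=[19]
6: 0xe0 (blk 28, set 0) → MISS  vc=[19, 8]
7: 0xe4 (blk 28, set 0) → L1-HIT  vc=[19, 8]
8: 0x98 (blk 19, set 3) → VC-HIT  vc=[11, 8]
9: 0x9b (blk 19, set 3) → L1-HIT  vc=[11, 8]
10: 0x40 (blk 8, set 0) → VC-HIT  vc=[11, 28]
11: 0x5c (blk 11, set 3) → VC-HIT  vc=[19, 28]
12: 0x98 (blk 19, set 3) → VC-HIT  vc=[11, 28]

SEQ = [MISS, MISS, L1-HIT, L1-HIT, VC-HIT, MISS, MISS, L1-HIT, VC-HIT, L1-HIT, VC-HIT, VC-HIT, VC-HIT]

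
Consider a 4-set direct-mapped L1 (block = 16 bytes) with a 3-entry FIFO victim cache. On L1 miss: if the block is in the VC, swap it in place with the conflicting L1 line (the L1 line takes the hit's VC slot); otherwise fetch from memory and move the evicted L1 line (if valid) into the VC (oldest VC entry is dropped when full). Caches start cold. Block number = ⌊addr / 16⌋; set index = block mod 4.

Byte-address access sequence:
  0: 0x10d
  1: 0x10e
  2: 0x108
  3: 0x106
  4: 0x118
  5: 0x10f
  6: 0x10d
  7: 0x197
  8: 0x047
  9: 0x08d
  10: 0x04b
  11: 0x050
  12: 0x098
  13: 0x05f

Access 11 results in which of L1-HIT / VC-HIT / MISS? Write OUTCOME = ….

0: 0x10d (blk 16, set 0) → MISS  vc=[]
1: 0x10e (blk 16, set 0) → L1-HIT  vc=[]
2: 0x108 (blk 16, set 0) → L1-HIT  vc=[]
3: 0x106 (blk 16, set 0) → L1-HIT  vc=[]
4: 0x118 (blk 17, set 1) → MISS  vc=[]
5: 0x10f (blk 16, set 0) → L1-HIT  vc=[]
6: 0x10d (blk 16, set 0) → L1-HIT  vc=[]
7: 0x197 (blk 25, set 1) → MISS  vc=[17]
8: 0x47 (blk 4, set 0) → MISS  vc=[17, 16]
9: 0x8d (blk 8, set 0) → MISS  vc=[17, 16, 4]
10: 0x4b (blk 4, set 0) → VC-HIT  vc=[17, 16, 8]
11: 0x50 (blk 5, set 1) → MISS  vc=[16, 8, 25]
12: 0x98 (blk 9, set 1) → MISS  vc=[8, 25, 5]
13: 0x5f (blk 5, set 1) → VC-HIT  vc=[8, 25, 9]

OUTCOME = MISS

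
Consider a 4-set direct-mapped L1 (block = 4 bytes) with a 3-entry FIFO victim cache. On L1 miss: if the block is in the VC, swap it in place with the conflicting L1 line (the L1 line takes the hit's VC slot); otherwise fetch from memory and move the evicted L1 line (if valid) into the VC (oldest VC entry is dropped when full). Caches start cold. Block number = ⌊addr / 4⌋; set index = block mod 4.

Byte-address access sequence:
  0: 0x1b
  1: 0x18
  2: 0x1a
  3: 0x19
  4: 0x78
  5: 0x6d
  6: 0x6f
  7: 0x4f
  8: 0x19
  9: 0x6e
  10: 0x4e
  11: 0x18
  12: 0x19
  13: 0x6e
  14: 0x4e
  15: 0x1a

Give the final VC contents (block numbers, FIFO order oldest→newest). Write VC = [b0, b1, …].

  [0] addr=0x1b blk=6 s=2: MISS | VC []
  [1] addr=0x18 blk=6 s=2: L1-HIT | VC []
  [2] addr=0x1a blk=6 s=2: L1-HIT | VC []
  [3] addr=0x19 blk=6 s=2: L1-HIT | VC []
  [4] addr=0x78 blk=30 s=2: MISS | VC [6]
  [5] addr=0x6d blk=27 s=3: MISS | VC [6]
  [6] addr=0x6f blk=27 s=3: L1-HIT | VC [6]
  [7] addr=0x4f blk=19 s=3: MISS | VC [6, 27]
  [8] addr=0x19 blk=6 s=2: VC-HIT | VC [30, 27]
  [9] addr=0x6e blk=27 s=3: VC-HIT | VC [30, 19]
  [10] addr=0x4e blk=19 s=3: VC-HIT | VC [30, 27]
  [11] addr=0x18 blk=6 s=2: L1-HIT | VC [30, 27]
  [12] addr=0x19 blk=6 s=2: L1-HIT | VC [30, 27]
  [13] addr=0x6e blk=27 s=3: VC-HIT | VC [30, 19]
  [14] addr=0x4e blk=19 s=3: VC-HIT | VC [30, 27]
  [15] addr=0x1a blk=6 s=2: L1-HIT | VC [30, 27]

VC = [30, 27]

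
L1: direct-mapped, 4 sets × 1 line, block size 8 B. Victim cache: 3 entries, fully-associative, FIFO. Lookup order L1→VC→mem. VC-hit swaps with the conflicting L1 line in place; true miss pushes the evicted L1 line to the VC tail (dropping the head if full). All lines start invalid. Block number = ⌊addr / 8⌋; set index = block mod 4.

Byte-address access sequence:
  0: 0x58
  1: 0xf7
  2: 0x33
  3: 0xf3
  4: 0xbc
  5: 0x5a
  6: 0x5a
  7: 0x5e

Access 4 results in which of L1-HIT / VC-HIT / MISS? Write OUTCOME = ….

OUTCOME = MISS

  [0] addr=0x58 blk=11 s=3: MISS | VC []
  [1] addr=0xf7 blk=30 s=2: MISS | VC []
  [2] addr=0x33 blk=6 s=2: MISS | VC [30]
  [3] addr=0xf3 blk=30 s=2: VC-HIT | VC [6]
  [4] addr=0xbc blk=23 s=3: MISS | VC [6, 11]
  [5] addr=0x5a blk=11 s=3: VC-HIT | VC [6, 23]
  [6] addr=0x5a blk=11 s=3: L1-HIT | VC [6, 23]
  [7] addr=0x5e blk=11 s=3: L1-HIT | VC [6, 23]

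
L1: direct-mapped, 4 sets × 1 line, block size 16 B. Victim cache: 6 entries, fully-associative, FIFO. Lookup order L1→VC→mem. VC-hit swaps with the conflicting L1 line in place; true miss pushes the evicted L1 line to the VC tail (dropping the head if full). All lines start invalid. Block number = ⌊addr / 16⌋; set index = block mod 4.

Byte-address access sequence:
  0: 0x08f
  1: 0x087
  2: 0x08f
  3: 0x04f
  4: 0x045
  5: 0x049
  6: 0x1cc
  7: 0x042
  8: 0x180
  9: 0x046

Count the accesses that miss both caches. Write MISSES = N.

MISSES = 4

  [0] addr=0x8f blk=8 s=0: MISS | VC []
  [1] addr=0x87 blk=8 s=0: L1-HIT | VC []
  [2] addr=0x8f blk=8 s=0: L1-HIT | VC []
  [3] addr=0x4f blk=4 s=0: MISS | VC [8]
  [4] addr=0x45 blk=4 s=0: L1-HIT | VC [8]
  [5] addr=0x49 blk=4 s=0: L1-HIT | VC [8]
  [6] addr=0x1cc blk=28 s=0: MISS | VC [8, 4]
  [7] addr=0x42 blk=4 s=0: VC-HIT | VC [8, 28]
  [8] addr=0x180 blk=24 s=0: MISS | VC [8, 28, 4]
  [9] addr=0x46 blk=4 s=0: VC-HIT | VC [8, 28, 24]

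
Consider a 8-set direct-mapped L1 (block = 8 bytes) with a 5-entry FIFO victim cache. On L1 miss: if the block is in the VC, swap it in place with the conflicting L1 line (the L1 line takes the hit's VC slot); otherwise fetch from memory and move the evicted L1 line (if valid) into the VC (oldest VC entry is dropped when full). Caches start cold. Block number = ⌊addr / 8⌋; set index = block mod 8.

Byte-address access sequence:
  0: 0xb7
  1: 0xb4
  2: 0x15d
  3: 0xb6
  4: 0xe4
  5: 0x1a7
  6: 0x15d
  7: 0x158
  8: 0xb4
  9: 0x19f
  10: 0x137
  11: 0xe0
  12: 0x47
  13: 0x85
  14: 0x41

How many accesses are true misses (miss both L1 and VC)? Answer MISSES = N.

MISSES = 8

#0 0xb7→b22/s6 MISS; vc=[]
#1 0xb4→b22/s6 L1-HIT; vc=[]
#2 0x15d→b43/s3 MISS; vc=[]
#3 0xb6→b22/s6 L1-HIT; vc=[]
#4 0xe4→b28/s4 MISS; vc=[]
#5 0x1a7→b52/s4 MISS; vc=[28]
#6 0x15d→b43/s3 L1-HIT; vc=[28]
#7 0x158→b43/s3 L1-HIT; vc=[28]
#8 0xb4→b22/s6 L1-HIT; vc=[28]
#9 0x19f→b51/s3 MISS; vc=[28,43]
#10 0x137→b38/s6 MISS; vc=[28,43,22]
#11 0xe0→b28/s4 VC-HIT; vc=[52,43,22]
#12 0x47→b8/s0 MISS; vc=[52,43,22]
#13 0x85→b16/s0 MISS; vc=[52,43,22,8]
#14 0x41→b8/s0 VC-HIT; vc=[52,43,22,16]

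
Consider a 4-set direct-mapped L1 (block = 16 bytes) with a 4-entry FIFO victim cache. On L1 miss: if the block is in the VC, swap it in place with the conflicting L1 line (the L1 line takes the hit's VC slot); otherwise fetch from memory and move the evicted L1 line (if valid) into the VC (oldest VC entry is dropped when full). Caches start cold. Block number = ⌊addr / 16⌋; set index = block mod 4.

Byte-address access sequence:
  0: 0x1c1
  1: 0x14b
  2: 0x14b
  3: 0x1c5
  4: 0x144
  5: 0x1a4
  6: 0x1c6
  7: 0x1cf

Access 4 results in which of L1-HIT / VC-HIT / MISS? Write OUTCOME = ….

#0 0x1c1→b28/s0 MISS; vc=[]
#1 0x14b→b20/s0 MISS; vc=[28]
#2 0x14b→b20/s0 L1-HIT; vc=[28]
#3 0x1c5→b28/s0 VC-HIT; vc=[20]
#4 0x144→b20/s0 VC-HIT; vc=[28]
#5 0x1a4→b26/s2 MISS; vc=[28]
#6 0x1c6→b28/s0 VC-HIT; vc=[20]
#7 0x1cf→b28/s0 L1-HIT; vc=[20]

OUTCOME = VC-HIT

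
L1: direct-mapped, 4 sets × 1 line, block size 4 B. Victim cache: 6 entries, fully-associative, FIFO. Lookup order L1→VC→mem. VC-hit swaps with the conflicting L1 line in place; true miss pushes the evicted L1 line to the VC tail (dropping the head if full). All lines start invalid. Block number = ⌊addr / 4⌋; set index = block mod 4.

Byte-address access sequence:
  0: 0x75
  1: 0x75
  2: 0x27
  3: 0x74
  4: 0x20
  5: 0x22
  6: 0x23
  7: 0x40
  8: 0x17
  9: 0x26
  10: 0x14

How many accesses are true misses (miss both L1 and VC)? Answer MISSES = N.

0: 0x75 (blk 29, set 1) → MISS  vc=[]
1: 0x75 (blk 29, set 1) → L1-HIT  vc=[]
2: 0x27 (blk 9, set 1) → MISS  vc=[29]
3: 0x74 (blk 29, set 1) → VC-HIT  vc=[9]
4: 0x20 (blk 8, set 0) → MISS  vc=[9]
5: 0x22 (blk 8, set 0) → L1-HIT  vc=[9]
6: 0x23 (blk 8, set 0) → L1-HIT  vc=[9]
7: 0x40 (blk 16, set 0) → MISS  vc=[9, 8]
8: 0x17 (blk 5, set 1) → MISS  vc=[9, 8, 29]
9: 0x26 (blk 9, set 1) → VC-HIT  vc=[5, 8, 29]
10: 0x14 (blk 5, set 1) → VC-HIT  vc=[9, 8, 29]

MISSES = 5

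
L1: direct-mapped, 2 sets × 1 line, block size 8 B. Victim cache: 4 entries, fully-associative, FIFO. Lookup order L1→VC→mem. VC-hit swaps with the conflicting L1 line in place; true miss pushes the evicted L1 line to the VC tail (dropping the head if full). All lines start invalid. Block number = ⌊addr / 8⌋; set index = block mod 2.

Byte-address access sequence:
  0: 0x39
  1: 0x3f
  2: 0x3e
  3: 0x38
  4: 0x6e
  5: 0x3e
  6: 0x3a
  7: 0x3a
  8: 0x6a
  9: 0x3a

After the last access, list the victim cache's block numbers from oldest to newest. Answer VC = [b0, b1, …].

  [0] addr=0x39 blk=7 s=1: MISS | VC []
  [1] addr=0x3f blk=7 s=1: L1-HIT | VC []
  [2] addr=0x3e blk=7 s=1: L1-HIT | VC []
  [3] addr=0x38 blk=7 s=1: L1-HIT | VC []
  [4] addr=0x6e blk=13 s=1: MISS | VC [7]
  [5] addr=0x3e blk=7 s=1: VC-HIT | VC [13]
  [6] addr=0x3a blk=7 s=1: L1-HIT | VC [13]
  [7] addr=0x3a blk=7 s=1: L1-HIT | VC [13]
  [8] addr=0x6a blk=13 s=1: VC-HIT | VC [7]
  [9] addr=0x3a blk=7 s=1: VC-HIT | VC [13]

VC = [13]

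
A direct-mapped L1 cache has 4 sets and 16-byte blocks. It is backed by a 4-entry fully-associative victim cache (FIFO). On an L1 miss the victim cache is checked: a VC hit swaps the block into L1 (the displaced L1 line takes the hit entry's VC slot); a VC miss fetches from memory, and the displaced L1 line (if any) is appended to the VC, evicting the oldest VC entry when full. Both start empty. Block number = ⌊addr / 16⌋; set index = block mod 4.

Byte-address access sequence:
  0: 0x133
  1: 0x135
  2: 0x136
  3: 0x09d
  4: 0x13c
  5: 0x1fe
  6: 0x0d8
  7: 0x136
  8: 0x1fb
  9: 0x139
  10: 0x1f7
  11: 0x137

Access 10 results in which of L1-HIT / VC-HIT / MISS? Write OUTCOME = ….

  [0] addr=0x133 blk=19 s=3: MISS | VC []
  [1] addr=0x135 blk=19 s=3: L1-HIT | VC []
  [2] addr=0x136 blk=19 s=3: L1-HIT | VC []
  [3] addr=0x9d blk=9 s=1: MISS | VC []
  [4] addr=0x13c blk=19 s=3: L1-HIT | VC []
  [5] addr=0x1fe blk=31 s=3: MISS | VC [19]
  [6] addr=0xd8 blk=13 s=1: MISS | VC [19, 9]
  [7] addr=0x136 blk=19 s=3: VC-HIT | VC [31, 9]
  [8] addr=0x1fb blk=31 s=3: VC-HIT | VC [19, 9]
  [9] addr=0x139 blk=19 s=3: VC-HIT | VC [31, 9]
  [10] addr=0x1f7 blk=31 s=3: VC-HIT | VC [19, 9]
  [11] addr=0x137 blk=19 s=3: VC-HIT | VC [31, 9]

OUTCOME = VC-HIT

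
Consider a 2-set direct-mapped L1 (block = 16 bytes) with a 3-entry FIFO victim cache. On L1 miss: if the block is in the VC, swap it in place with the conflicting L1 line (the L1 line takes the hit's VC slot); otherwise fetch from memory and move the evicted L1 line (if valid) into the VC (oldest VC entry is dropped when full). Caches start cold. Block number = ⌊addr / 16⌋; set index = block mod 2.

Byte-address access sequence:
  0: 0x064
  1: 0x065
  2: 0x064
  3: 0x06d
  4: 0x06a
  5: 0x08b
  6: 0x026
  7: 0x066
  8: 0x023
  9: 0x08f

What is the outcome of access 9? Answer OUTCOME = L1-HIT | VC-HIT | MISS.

#0 0x64→b6/s0 MISS; vc=[]
#1 0x65→b6/s0 L1-HIT; vc=[]
#2 0x64→b6/s0 L1-HIT; vc=[]
#3 0x6d→b6/s0 L1-HIT; vc=[]
#4 0x6a→b6/s0 L1-HIT; vc=[]
#5 0x8b→b8/s0 MISS; vc=[6]
#6 0x26→b2/s0 MISS; vc=[6,8]
#7 0x66→b6/s0 VC-HIT; vc=[2,8]
#8 0x23→b2/s0 VC-HIT; vc=[6,8]
#9 0x8f→b8/s0 VC-HIT; vc=[6,2]

OUTCOME = VC-HIT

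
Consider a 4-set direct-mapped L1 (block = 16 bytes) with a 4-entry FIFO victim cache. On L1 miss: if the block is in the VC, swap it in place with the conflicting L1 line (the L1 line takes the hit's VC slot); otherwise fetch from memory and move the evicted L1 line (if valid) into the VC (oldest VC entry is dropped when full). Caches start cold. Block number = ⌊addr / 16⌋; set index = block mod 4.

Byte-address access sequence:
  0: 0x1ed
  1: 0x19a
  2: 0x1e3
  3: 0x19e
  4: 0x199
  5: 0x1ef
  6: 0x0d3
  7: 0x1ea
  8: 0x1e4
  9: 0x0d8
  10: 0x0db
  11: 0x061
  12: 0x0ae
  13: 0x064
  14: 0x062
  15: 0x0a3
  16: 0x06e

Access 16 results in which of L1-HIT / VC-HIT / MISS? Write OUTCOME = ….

OUTCOME = VC-HIT

0: 0x1ed (blk 30, set 2) → MISS  vc=[]
1: 0x19a (blk 25, set 1) → MISS  vc=[]
2: 0x1e3 (blk 30, set 2) → L1-HIT  vc=[]
3: 0x19e (blk 25, set 1) → L1-HIT  vc=[]
4: 0x199 (blk 25, set 1) → L1-HIT  vc=[]
5: 0x1ef (blk 30, set 2) → L1-HIT  vc=[]
6: 0xd3 (blk 13, set 1) → MISS  vc=[25]
7: 0x1ea (blk 30, set 2) → L1-HIT  vc=[25]
8: 0x1e4 (blk 30, set 2) → L1-HIT  vc=[25]
9: 0xd8 (blk 13, set 1) → L1-HIT  vc=[25]
10: 0xdb (blk 13, set 1) → L1-HIT  vc=[25]
11: 0x61 (blk 6, set 2) → MISS  vc=[25, 30]
12: 0xae (blk 10, set 2) → MISS  vc=[25, 30, 6]
13: 0x64 (blk 6, set 2) → VC-HIT  vc=[25, 30, 10]
14: 0x62 (blk 6, set 2) → L1-HIT  vc=[25, 30, 10]
15: 0xa3 (blk 10, set 2) → VC-HIT  vc=[25, 30, 6]
16: 0x6e (blk 6, set 2) → VC-HIT  vc=[25, 30, 10]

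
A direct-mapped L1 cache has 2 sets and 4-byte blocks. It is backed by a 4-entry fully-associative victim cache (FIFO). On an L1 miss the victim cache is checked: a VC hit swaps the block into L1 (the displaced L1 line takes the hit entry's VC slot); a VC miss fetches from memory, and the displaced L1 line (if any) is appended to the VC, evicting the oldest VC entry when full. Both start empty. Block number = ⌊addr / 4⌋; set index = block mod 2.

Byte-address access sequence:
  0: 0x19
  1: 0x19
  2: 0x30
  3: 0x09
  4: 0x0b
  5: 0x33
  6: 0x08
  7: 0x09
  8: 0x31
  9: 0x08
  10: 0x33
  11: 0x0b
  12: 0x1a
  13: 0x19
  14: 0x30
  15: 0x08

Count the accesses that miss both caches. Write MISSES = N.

MISSES = 3

  [0] addr=0x19 blk=6 s=0: MISS | VC []
  [1] addr=0x19 blk=6 s=0: L1-HIT | VC []
  [2] addr=0x30 blk=12 s=0: MISS | VC [6]
  [3] addr=0x9 blk=2 s=0: MISS | VC [6, 12]
  [4] addr=0xb blk=2 s=0: L1-HIT | VC [6, 12]
  [5] addr=0x33 blk=12 s=0: VC-HIT | VC [6, 2]
  [6] addr=0x8 blk=2 s=0: VC-HIT | VC [6, 12]
  [7] addr=0x9 blk=2 s=0: L1-HIT | VC [6, 12]
  [8] addr=0x31 blk=12 s=0: VC-HIT | VC [6, 2]
  [9] addr=0x8 blk=2 s=0: VC-HIT | VC [6, 12]
  [10] addr=0x33 blk=12 s=0: VC-HIT | VC [6, 2]
  [11] addr=0xb blk=2 s=0: VC-HIT | VC [6, 12]
  [12] addr=0x1a blk=6 s=0: VC-HIT | VC [2, 12]
  [13] addr=0x19 blk=6 s=0: L1-HIT | VC [2, 12]
  [14] addr=0x30 blk=12 s=0: VC-HIT | VC [2, 6]
  [15] addr=0x8 blk=2 s=0: VC-HIT | VC [12, 6]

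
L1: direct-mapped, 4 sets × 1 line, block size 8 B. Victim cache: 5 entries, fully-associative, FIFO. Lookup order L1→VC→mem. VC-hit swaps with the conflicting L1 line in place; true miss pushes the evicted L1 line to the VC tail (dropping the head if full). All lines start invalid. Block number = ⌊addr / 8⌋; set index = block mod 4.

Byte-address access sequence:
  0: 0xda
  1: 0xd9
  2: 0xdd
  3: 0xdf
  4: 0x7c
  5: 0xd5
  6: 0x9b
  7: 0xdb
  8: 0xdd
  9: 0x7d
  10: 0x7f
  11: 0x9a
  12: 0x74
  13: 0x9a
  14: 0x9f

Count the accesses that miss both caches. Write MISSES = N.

0: 0xda (blk 27, set 3) → MISS  vc=[]
1: 0xd9 (blk 27, set 3) → L1-HIT  vc=[]
2: 0xdd (blk 27, set 3) → L1-HIT  vc=[]
3: 0xdf (blk 27, set 3) → L1-HIT  vc=[]
4: 0x7c (blk 15, set 3) → MISS  vc=[27]
5: 0xd5 (blk 26, set 2) → MISS  vc=[27]
6: 0x9b (blk 19, set 3) → MISS  vc=[27, 15]
7: 0xdb (blk 27, set 3) → VC-HIT  vc=[19, 15]
8: 0xdd (blk 27, set 3) → L1-HIT  vc=[19, 15]
9: 0x7d (blk 15, set 3) → VC-HIT  vc=[19, 27]
10: 0x7f (blk 15, set 3) → L1-HIT  vc=[19, 27]
11: 0x9a (blk 19, set 3) → VC-HIT  vc=[15, 27]
12: 0x74 (blk 14, set 2) → MISS  vc=[15, 27, 26]
13: 0x9a (blk 19, set 3) → L1-HIT  vc=[15, 27, 26]
14: 0x9f (blk 19, set 3) → L1-HIT  vc=[15, 27, 26]

MISSES = 5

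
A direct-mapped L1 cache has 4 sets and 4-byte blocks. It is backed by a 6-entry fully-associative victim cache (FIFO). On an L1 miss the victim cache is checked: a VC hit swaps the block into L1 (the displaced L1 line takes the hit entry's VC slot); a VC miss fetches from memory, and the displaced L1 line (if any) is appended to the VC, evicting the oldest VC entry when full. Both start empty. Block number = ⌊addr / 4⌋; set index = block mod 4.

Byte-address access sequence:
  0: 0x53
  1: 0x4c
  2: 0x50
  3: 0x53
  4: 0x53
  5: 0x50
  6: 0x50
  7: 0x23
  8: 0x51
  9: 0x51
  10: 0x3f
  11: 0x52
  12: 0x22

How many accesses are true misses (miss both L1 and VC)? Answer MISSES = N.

#0 0x53→b20/s0 MISS; vc=[]
#1 0x4c→b19/s3 MISS; vc=[]
#2 0x50→b20/s0 L1-HIT; vc=[]
#3 0x53→b20/s0 L1-HIT; vc=[]
#4 0x53→b20/s0 L1-HIT; vc=[]
#5 0x50→b20/s0 L1-HIT; vc=[]
#6 0x50→b20/s0 L1-HIT; vc=[]
#7 0x23→b8/s0 MISS; vc=[20]
#8 0x51→b20/s0 VC-HIT; vc=[8]
#9 0x51→b20/s0 L1-HIT; vc=[8]
#10 0x3f→b15/s3 MISS; vc=[8,19]
#11 0x52→b20/s0 L1-HIT; vc=[8,19]
#12 0x22→b8/s0 VC-HIT; vc=[20,19]

MISSES = 4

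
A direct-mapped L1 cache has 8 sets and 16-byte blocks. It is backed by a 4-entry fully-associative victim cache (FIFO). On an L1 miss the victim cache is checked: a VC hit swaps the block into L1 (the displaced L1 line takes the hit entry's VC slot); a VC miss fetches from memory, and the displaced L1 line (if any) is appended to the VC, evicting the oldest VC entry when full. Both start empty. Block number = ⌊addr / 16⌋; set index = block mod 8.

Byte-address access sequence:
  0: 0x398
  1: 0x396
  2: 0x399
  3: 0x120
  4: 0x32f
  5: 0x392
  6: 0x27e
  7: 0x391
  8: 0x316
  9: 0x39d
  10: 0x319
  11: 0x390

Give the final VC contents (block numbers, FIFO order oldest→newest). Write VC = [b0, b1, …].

  [0] addr=0x398 blk=57 s=1: MISS | VC []
  [1] addr=0x396 blk=57 s=1: L1-HIT | VC []
  [2] addr=0x399 blk=57 s=1: L1-HIT | VC []
  [3] addr=0x120 blk=18 s=2: MISS | VC []
  [4] addr=0x32f blk=50 s=2: MISS | VC [18]
  [5] addr=0x392 blk=57 s=1: L1-HIT | VC [18]
  [6] addr=0x27e blk=39 s=7: MISS | VC [18]
  [7] addr=0x391 blk=57 s=1: L1-HIT | VC [18]
  [8] addr=0x316 blk=49 s=1: MISS | VC [18, 57]
  [9] addr=0x39d blk=57 s=1: VC-HIT | VC [18, 49]
  [10] addr=0x319 blk=49 s=1: VC-HIT | VC [18, 57]
  [11] addr=0x390 blk=57 s=1: VC-HIT | VC [18, 49]

VC = [18, 49]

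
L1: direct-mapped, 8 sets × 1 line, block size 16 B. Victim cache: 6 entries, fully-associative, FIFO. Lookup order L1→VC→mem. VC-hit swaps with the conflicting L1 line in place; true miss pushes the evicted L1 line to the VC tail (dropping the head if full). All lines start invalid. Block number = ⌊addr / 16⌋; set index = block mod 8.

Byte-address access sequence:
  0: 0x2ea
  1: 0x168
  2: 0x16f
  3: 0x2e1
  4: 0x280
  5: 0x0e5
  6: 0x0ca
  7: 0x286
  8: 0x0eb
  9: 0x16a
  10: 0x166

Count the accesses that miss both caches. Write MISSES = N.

MISSES = 5

0: 0x2ea (blk 46, set 6) → MISS  vc=[]
1: 0x168 (blk 22, set 6) → MISS  vc=[46]
2: 0x16f (blk 22, set 6) → L1-HIT  vc=[46]
3: 0x2e1 (blk 46, set 6) → VC-HIT  vc=[22]
4: 0x280 (blk 40, set 0) → MISS  vc=[22]
5: 0xe5 (blk 14, set 6) → MISS  vc=[22, 46]
6: 0xca (blk 12, set 4) → MISS  vc=[22, 46]
7: 0x286 (blk 40, set 0) → L1-HIT  vc=[22, 46]
8: 0xeb (blk 14, set 6) → L1-HIT  vc=[22, 46]
9: 0x16a (blk 22, set 6) → VC-HIT  vc=[14, 46]
10: 0x166 (blk 22, set 6) → L1-HIT  vc=[14, 46]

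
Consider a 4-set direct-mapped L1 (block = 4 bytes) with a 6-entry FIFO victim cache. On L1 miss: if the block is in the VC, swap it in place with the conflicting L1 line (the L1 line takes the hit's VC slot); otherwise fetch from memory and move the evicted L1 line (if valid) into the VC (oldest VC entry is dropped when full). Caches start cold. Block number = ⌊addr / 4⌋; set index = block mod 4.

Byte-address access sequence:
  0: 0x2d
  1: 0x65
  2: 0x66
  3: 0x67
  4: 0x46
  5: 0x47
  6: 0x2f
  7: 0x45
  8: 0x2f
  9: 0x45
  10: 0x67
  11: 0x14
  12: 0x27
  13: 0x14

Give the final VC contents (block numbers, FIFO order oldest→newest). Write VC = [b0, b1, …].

VC = [17, 25, 9]

  [0] addr=0x2d blk=11 s=3: MISS | VC []
  [1] addr=0x65 blk=25 s=1: MISS | VC []
  [2] addr=0x66 blk=25 s=1: L1-HIT | VC []
  [3] addr=0x67 blk=25 s=1: L1-HIT | VC []
  [4] addr=0x46 blk=17 s=1: MISS | VC [25]
  [5] addr=0x47 blk=17 s=1: L1-HIT | VC [25]
  [6] addr=0x2f blk=11 s=3: L1-HIT | VC [25]
  [7] addr=0x45 blk=17 s=1: L1-HIT | VC [25]
  [8] addr=0x2f blk=11 s=3: L1-HIT | VC [25]
  [9] addr=0x45 blk=17 s=1: L1-HIT | VC [25]
  [10] addr=0x67 blk=25 s=1: VC-HIT | VC [17]
  [11] addr=0x14 blk=5 s=1: MISS | VC [17, 25]
  [12] addr=0x27 blk=9 s=1: MISS | VC [17, 25, 5]
  [13] addr=0x14 blk=5 s=1: VC-HIT | VC [17, 25, 9]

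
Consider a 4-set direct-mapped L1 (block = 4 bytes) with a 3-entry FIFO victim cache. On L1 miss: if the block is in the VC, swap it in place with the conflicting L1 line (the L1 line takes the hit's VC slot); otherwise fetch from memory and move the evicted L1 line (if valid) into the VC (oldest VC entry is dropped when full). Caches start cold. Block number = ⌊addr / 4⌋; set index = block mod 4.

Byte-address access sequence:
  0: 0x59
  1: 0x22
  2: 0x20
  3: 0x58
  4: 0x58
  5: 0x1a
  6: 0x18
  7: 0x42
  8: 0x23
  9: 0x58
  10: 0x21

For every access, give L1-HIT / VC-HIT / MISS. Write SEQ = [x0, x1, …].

#0 0x59→b22/s2 MISS; vc=[]
#1 0x22→b8/s0 MISS; vc=[]
#2 0x20→b8/s0 L1-HIT; vc=[]
#3 0x58→b22/s2 L1-HIT; vc=[]
#4 0x58→b22/s2 L1-HIT; vc=[]
#5 0x1a→b6/s2 MISS; vc=[22]
#6 0x18→b6/s2 L1-HIT; vc=[22]
#7 0x42→b16/s0 MISS; vc=[22,8]
#8 0x23→b8/s0 VC-HIT; vc=[22,16]
#9 0x58→b22/s2 VC-HIT; vc=[6,16]
#10 0x21→b8/s0 L1-HIT; vc=[6,16]

SEQ = [MISS, MISS, L1-HIT, L1-HIT, L1-HIT, MISS, L1-HIT, MISS, VC-HIT, VC-HIT, L1-HIT]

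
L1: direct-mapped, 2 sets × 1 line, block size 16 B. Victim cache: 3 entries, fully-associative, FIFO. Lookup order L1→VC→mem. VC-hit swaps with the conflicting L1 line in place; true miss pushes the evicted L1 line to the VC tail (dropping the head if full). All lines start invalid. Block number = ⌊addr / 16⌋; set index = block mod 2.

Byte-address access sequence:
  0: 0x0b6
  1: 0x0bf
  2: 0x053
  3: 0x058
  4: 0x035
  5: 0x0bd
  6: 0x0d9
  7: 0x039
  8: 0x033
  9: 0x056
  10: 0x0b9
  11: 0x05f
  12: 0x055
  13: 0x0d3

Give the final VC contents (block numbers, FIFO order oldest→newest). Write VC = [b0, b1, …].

#0 0xb6→b11/s1 MISS; vc=[]
#1 0xbf→b11/s1 L1-HIT; vc=[]
#2 0x53→b5/s1 MISS; vc=[11]
#3 0x58→b5/s1 L1-HIT; vc=[11]
#4 0x35→b3/s1 MISS; vc=[11,5]
#5 0xbd→b11/s1 VC-HIT; vc=[3,5]
#6 0xd9→b13/s1 MISS; vc=[3,5,11]
#7 0x39→b3/s1 VC-HIT; vc=[13,5,11]
#8 0x33→b3/s1 L1-HIT; vc=[13,5,11]
#9 0x56→b5/s1 VC-HIT; vc=[13,3,11]
#10 0xb9→b11/s1 VC-HIT; vc=[13,3,5]
#11 0x5f→b5/s1 VC-HIT; vc=[13,3,11]
#12 0x55→b5/s1 L1-HIT; vc=[13,3,11]
#13 0xd3→b13/s1 VC-HIT; vc=[5,3,11]

VC = [5, 3, 11]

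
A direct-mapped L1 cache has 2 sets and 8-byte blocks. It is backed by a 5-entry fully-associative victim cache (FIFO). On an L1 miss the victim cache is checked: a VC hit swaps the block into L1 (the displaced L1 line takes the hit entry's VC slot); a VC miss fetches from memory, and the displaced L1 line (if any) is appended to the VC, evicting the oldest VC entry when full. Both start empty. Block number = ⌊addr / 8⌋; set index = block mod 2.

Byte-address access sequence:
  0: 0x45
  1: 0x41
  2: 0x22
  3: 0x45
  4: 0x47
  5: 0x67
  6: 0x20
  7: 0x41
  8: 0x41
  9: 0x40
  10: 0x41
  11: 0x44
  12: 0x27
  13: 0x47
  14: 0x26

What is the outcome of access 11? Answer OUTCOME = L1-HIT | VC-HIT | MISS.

  [0] addr=0x45 blk=8 s=0: MISS | VC []
  [1] addr=0x41 blk=8 s=0: L1-HIT | VC []
  [2] addr=0x22 blk=4 s=0: MISS | VC [8]
  [3] addr=0x45 blk=8 s=0: VC-HIT | VC [4]
  [4] addr=0x47 blk=8 s=0: L1-HIT | VC [4]
  [5] addr=0x67 blk=12 s=0: MISS | VC [4, 8]
  [6] addr=0x20 blk=4 s=0: VC-HIT | VC [12, 8]
  [7] addr=0x41 blk=8 s=0: VC-HIT | VC [12, 4]
  [8] addr=0x41 blk=8 s=0: L1-HIT | VC [12, 4]
  [9] addr=0x40 blk=8 s=0: L1-HIT | VC [12, 4]
  [10] addr=0x41 blk=8 s=0: L1-HIT | VC [12, 4]
  [11] addr=0x44 blk=8 s=0: L1-HIT | VC [12, 4]
  [12] addr=0x27 blk=4 s=0: VC-HIT | VC [12, 8]
  [13] addr=0x47 blk=8 s=0: VC-HIT | VC [12, 4]
  [14] addr=0x26 blk=4 s=0: VC-HIT | VC [12, 8]

OUTCOME = L1-HIT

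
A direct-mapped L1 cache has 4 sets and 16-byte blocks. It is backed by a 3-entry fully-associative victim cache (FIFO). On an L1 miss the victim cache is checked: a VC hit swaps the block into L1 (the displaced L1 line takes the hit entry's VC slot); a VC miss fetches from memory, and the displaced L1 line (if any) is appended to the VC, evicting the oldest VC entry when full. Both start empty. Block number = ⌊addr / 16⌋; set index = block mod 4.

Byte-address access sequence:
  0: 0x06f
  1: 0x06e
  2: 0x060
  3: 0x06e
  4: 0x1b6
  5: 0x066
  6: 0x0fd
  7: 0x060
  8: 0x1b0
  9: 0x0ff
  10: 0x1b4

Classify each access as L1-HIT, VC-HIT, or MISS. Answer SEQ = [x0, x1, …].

SEQ = [MISS, L1-HIT, L1-HIT, L1-HIT, MISS, L1-HIT, MISS, L1-HIT, VC-HIT, VC-HIT, VC-HIT]

0: 0x6f (blk 6, set 2) → MISS  vc=[]
1: 0x6e (blk 6, set 2) → L1-HIT  vc=[]
2: 0x60 (blk 6, set 2) → L1-HIT  vc=[]
3: 0x6e (blk 6, set 2) → L1-HIT  vc=[]
4: 0x1b6 (blk 27, set 3) → MISS  vc=[]
5: 0x66 (blk 6, set 2) → L1-HIT  vc=[]
6: 0xfd (blk 15, set 3) → MISS  vc=[27]
7: 0x60 (blk 6, set 2) → L1-HIT  vc=[27]
8: 0x1b0 (blk 27, set 3) → VC-HIT  vc=[15]
9: 0xff (blk 15, set 3) → VC-HIT  vc=[27]
10: 0x1b4 (blk 27, set 3) → VC-HIT  vc=[15]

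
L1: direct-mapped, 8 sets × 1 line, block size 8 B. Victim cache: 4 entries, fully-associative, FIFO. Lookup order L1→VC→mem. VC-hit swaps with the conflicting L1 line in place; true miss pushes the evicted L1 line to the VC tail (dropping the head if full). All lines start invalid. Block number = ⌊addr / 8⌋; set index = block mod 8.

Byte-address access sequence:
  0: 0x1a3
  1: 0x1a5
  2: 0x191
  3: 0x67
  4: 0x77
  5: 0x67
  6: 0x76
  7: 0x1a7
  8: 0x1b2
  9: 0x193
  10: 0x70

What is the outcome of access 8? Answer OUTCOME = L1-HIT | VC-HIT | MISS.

OUTCOME = MISS

0: 0x1a3 (blk 52, set 4) → MISS  vc=[]
1: 0x1a5 (blk 52, set 4) → L1-HIT  vc=[]
2: 0x191 (blk 50, set 2) → MISS  vc=[]
3: 0x67 (blk 12, set 4) → MISS  vc=[52]
4: 0x77 (blk 14, set 6) → MISS  vc=[52]
5: 0x67 (blk 12, set 4) → L1-HIT  vc=[52]
6: 0x76 (blk 14, set 6) → L1-HIT  vc=[52]
7: 0x1a7 (blk 52, set 4) → VC-HIT  vc=[12]
8: 0x1b2 (blk 54, set 6) → MISS  vc=[12, 14]
9: 0x193 (blk 50, set 2) → L1-HIT  vc=[12, 14]
10: 0x70 (blk 14, set 6) → VC-HIT  vc=[12, 54]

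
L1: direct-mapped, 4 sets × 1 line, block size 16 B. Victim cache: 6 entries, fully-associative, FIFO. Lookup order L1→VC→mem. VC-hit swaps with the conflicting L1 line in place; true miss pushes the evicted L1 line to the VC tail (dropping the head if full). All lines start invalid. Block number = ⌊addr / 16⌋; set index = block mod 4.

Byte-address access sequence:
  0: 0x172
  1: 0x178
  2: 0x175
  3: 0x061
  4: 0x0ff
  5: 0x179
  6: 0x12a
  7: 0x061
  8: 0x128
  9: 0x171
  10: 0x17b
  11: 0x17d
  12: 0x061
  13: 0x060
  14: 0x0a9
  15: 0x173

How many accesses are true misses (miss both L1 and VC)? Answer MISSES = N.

#0 0x172→b23/s3 MISS; vc=[]
#1 0x178→b23/s3 L1-HIT; vc=[]
#2 0x175→b23/s3 L1-HIT; vc=[]
#3 0x61→b6/s2 MISS; vc=[]
#4 0xff→b15/s3 MISS; vc=[23]
#5 0x179→b23/s3 VC-HIT; vc=[15]
#6 0x12a→b18/s2 MISS; vc=[15,6]
#7 0x61→b6/s2 VC-HIT; vc=[15,18]
#8 0x128→b18/s2 VC-HIT; vc=[15,6]
#9 0x171→b23/s3 L1-HIT; vc=[15,6]
#10 0x17b→b23/s3 L1-HIT; vc=[15,6]
#11 0x17d→b23/s3 L1-HIT; vc=[15,6]
#12 0x61→b6/s2 VC-HIT; vc=[15,18]
#13 0x60→b6/s2 L1-HIT; vc=[15,18]
#14 0xa9→b10/s2 MISS; vc=[15,18,6]
#15 0x173→b23/s3 L1-HIT; vc=[15,18,6]

MISSES = 5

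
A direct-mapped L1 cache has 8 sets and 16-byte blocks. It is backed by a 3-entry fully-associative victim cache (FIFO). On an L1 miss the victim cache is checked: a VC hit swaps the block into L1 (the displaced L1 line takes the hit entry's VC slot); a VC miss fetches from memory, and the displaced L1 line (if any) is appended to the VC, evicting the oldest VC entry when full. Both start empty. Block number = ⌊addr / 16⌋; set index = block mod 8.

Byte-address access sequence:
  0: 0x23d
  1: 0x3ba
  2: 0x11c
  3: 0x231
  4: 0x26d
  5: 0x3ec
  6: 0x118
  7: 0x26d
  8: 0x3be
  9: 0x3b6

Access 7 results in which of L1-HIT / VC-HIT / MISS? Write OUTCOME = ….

OUTCOME = VC-HIT

0: 0x23d (blk 35, set 3) → MISS  vc=[]
1: 0x3ba (blk 59, set 3) → MISS  vc=[35]
2: 0x11c (blk 17, set 1) → MISS  vc=[35]
3: 0x231 (blk 35, set 3) → VC-HIT  vc=[59]
4: 0x26d (blk 38, set 6) → MISS  vc=[59]
5: 0x3ec (blk 62, set 6) → MISS  vc=[59, 38]
6: 0x118 (blk 17, set 1) → L1-HIT  vc=[59, 38]
7: 0x26d (blk 38, set 6) → VC-HIT  vc=[59, 62]
8: 0x3be (blk 59, set 3) → VC-HIT  vc=[35, 62]
9: 0x3b6 (blk 59, set 3) → L1-HIT  vc=[35, 62]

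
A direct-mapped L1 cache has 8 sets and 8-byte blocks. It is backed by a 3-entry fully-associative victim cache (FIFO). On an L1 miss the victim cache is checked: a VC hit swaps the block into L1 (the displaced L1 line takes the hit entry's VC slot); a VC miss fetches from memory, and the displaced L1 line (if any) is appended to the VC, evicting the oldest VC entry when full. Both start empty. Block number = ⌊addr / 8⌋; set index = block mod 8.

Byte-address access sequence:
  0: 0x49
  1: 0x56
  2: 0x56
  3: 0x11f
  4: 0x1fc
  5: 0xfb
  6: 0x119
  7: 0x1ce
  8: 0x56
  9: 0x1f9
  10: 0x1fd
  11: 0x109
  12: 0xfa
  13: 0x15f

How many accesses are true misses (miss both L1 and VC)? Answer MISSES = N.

0: 0x49 (blk 9, set 1) → MISS  vc=[]
1: 0x56 (blk 10, set 2) → MISS  vc=[]
2: 0x56 (blk 10, set 2) → L1-HIT  vc=[]
3: 0x11f (blk 35, set 3) → MISS  vc=[]
4: 0x1fc (blk 63, set 7) → MISS  vc=[]
5: 0xfb (blk 31, set 7) → MISS  vc=[63]
6: 0x119 (blk 35, set 3) → L1-HIT  vc=[63]
7: 0x1ce (blk 57, set 1) → MISS  vc=[63, 9]
8: 0x56 (blk 10, set 2) → L1-HIT  vc=[63, 9]
9: 0x1f9 (blk 63, set 7) → VC-HIT  vc=[31, 9]
10: 0x1fd (blk 63, set 7) → L1-HIT  vc=[31, 9]
11: 0x109 (blk 33, set 1) → MISS  vc=[31, 9, 57]
12: 0xfa (blk 31, set 7) → VC-HIT  vc=[63, 9, 57]
13: 0x15f (blk 43, set 3) → MISS  vc=[9, 57, 35]

MISSES = 8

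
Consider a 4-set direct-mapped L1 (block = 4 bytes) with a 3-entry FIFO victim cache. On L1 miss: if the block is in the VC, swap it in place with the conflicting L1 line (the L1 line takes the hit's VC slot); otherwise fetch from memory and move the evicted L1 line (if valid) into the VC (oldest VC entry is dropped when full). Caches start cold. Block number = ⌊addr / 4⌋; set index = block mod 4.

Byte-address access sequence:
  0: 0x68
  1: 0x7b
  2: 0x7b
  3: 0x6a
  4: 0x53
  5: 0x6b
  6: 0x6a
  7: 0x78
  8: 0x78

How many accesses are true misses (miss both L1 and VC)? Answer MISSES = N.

  [0] addr=0x68 blk=26 s=2: MISS | VC []
  [1] addr=0x7b blk=30 s=2: MISS | VC [26]
  [2] addr=0x7b blk=30 s=2: L1-HIT | VC [26]
  [3] addr=0x6a blk=26 s=2: VC-HIT | VC [30]
  [4] addr=0x53 blk=20 s=0: MISS | VC [30]
  [5] addr=0x6b blk=26 s=2: L1-HIT | VC [30]
  [6] addr=0x6a blk=26 s=2: L1-HIT | VC [30]
  [7] addr=0x78 blk=30 s=2: VC-HIT | VC [26]
  [8] addr=0x78 blk=30 s=2: L1-HIT | VC [26]

MISSES = 3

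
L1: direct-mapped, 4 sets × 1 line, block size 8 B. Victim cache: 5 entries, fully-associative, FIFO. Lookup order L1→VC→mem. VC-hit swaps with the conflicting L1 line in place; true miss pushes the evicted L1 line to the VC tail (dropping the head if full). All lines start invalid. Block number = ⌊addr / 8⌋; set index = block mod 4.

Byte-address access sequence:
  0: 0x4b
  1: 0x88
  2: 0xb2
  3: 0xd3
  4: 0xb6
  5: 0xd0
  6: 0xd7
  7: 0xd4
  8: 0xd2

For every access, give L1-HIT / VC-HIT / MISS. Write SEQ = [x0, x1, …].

0: 0x4b (blk 9, set 1) → MISS  vc=[]
1: 0x88 (blk 17, set 1) → MISS  vc=[9]
2: 0xb2 (blk 22, set 2) → MISS  vc=[9]
3: 0xd3 (blk 26, set 2) → MISS  vc=[9, 22]
4: 0xb6 (blk 22, set 2) → VC-HIT  vc=[9, 26]
5: 0xd0 (blk 26, set 2) → VC-HIT  vc=[9, 22]
6: 0xd7 (blk 26, set 2) → L1-HIT  vc=[9, 22]
7: 0xd4 (blk 26, set 2) → L1-HIT  vc=[9, 22]
8: 0xd2 (blk 26, set 2) → L1-HIT  vc=[9, 22]

SEQ = [MISS, MISS, MISS, MISS, VC-HIT, VC-HIT, L1-HIT, L1-HIT, L1-HIT]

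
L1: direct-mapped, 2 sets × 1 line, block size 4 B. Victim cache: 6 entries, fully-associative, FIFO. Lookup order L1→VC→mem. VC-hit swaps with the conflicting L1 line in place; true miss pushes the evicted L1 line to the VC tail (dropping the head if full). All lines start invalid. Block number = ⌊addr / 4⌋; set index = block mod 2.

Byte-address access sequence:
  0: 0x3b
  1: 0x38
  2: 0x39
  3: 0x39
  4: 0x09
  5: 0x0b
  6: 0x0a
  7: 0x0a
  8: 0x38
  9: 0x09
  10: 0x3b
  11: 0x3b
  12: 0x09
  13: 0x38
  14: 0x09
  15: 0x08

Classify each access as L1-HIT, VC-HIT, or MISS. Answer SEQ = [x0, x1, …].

SEQ = [MISS, L1-HIT, L1-HIT, L1-HIT, MISS, L1-HIT, L1-HIT, L1-HIT, VC-HIT, VC-HIT, VC-HIT, L1-HIT, VC-HIT, VC-HIT, VC-HIT, L1-HIT]

0: 0x3b (blk 14, set 0) → MISS  vc=[]
1: 0x38 (blk 14, set 0) → L1-HIT  vc=[]
2: 0x39 (blk 14, set 0) → L1-HIT  vc=[]
3: 0x39 (blk 14, set 0) → L1-HIT  vc=[]
4: 0x9 (blk 2, set 0) → MISS  vc=[14]
5: 0xb (blk 2, set 0) → L1-HIT  vc=[14]
6: 0xa (blk 2, set 0) → L1-HIT  vc=[14]
7: 0xa (blk 2, set 0) → L1-HIT  vc=[14]
8: 0x38 (blk 14, set 0) → VC-HIT  vc=[2]
9: 0x9 (blk 2, set 0) → VC-HIT  vc=[14]
10: 0x3b (blk 14, set 0) → VC-HIT  vc=[2]
11: 0x3b (blk 14, set 0) → L1-HIT  vc=[2]
12: 0x9 (blk 2, set 0) → VC-HIT  vc=[14]
13: 0x38 (blk 14, set 0) → VC-HIT  vc=[2]
14: 0x9 (blk 2, set 0) → VC-HIT  vc=[14]
15: 0x8 (blk 2, set 0) → L1-HIT  vc=[14]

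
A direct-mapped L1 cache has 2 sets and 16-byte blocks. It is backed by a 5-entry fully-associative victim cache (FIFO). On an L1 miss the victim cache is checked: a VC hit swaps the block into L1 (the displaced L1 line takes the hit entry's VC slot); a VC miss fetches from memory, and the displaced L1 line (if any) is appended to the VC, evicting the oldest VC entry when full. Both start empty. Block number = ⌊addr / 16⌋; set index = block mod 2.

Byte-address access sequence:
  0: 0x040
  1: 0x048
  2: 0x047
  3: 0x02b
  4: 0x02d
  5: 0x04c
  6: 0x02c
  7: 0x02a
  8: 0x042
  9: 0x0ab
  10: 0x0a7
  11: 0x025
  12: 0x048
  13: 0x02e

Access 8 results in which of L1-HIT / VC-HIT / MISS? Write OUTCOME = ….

OUTCOME = VC-HIT

#0 0x40→b4/s0 MISS; vc=[]
#1 0x48→b4/s0 L1-HIT; vc=[]
#2 0x47→b4/s0 L1-HIT; vc=[]
#3 0x2b→b2/s0 MISS; vc=[4]
#4 0x2d→b2/s0 L1-HIT; vc=[4]
#5 0x4c→b4/s0 VC-HIT; vc=[2]
#6 0x2c→b2/s0 VC-HIT; vc=[4]
#7 0x2a→b2/s0 L1-HIT; vc=[4]
#8 0x42→b4/s0 VC-HIT; vc=[2]
#9 0xab→b10/s0 MISS; vc=[2,4]
#10 0xa7→b10/s0 L1-HIT; vc=[2,4]
#11 0x25→b2/s0 VC-HIT; vc=[10,4]
#12 0x48→b4/s0 VC-HIT; vc=[10,2]
#13 0x2e→b2/s0 VC-HIT; vc=[10,4]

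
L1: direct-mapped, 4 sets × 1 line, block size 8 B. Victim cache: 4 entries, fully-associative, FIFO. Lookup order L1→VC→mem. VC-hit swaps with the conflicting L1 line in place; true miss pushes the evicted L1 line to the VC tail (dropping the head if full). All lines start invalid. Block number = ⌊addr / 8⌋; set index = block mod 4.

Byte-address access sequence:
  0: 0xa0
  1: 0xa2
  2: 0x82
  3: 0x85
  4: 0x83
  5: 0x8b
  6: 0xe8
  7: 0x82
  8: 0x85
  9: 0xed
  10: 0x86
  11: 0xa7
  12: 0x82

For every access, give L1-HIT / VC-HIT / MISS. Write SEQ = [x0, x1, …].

0: 0xa0 (blk 20, set 0) → MISS  vc=[]
1: 0xa2 (blk 20, set 0) → L1-HIT  vc=[]
2: 0x82 (blk 16, set 0) → MISS  vc=[20]
3: 0x85 (blk 16, set 0) → L1-HIT  vc=[20]
4: 0x83 (blk 16, set 0) → L1-HIT  vc=[20]
5: 0x8b (blk 17, set 1) → MISS  vc=[20]
6: 0xe8 (blk 29, set 1) → MISS  vc=[20, 17]
7: 0x82 (blk 16, set 0) → L1-HIT  vc=[20, 17]
8: 0x85 (blk 16, set 0) → L1-HIT  vc=[20, 17]
9: 0xed (blk 29, set 1) → L1-HIT  vc=[20, 17]
10: 0x86 (blk 16, set 0) → L1-HIT  vc=[20, 17]
11: 0xa7 (blk 20, set 0) → VC-HIT  vc=[16, 17]
12: 0x82 (blk 16, set 0) → VC-HIT  vc=[20, 17]

SEQ = [MISS, L1-HIT, MISS, L1-HIT, L1-HIT, MISS, MISS, L1-HIT, L1-HIT, L1-HIT, L1-HIT, VC-HIT, VC-HIT]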